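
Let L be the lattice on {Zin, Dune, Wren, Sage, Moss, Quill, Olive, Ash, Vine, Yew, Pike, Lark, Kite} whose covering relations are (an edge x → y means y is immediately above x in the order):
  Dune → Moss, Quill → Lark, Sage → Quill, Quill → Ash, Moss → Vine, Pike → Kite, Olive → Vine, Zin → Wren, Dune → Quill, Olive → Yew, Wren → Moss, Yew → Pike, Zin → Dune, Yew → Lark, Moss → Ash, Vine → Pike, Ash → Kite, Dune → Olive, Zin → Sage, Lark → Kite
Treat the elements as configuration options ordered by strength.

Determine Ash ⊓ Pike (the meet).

Moss

Common lower bounds of {Ash, Pike}: Dune, Moss, Wren, Zin.
The greatest among these is Moss.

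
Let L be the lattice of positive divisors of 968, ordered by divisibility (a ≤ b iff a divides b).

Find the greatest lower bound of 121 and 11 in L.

Common lower bounds of {121, 11}: 1, 11.
The greatest among these is 11.

11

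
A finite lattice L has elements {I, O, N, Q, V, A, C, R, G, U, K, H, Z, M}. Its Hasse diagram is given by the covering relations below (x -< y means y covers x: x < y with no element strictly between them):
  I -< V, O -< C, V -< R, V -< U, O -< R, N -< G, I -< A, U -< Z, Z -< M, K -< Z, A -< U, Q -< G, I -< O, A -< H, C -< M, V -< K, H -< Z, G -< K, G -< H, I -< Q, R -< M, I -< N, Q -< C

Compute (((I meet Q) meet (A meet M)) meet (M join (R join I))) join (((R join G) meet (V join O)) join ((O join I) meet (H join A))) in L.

R

I ∧ Q = I
A ∧ M = A
I ∧ A = I
R ∨ I = R
M ∨ R = M
I ∧ M = I
R ∨ G = M
V ∨ O = R
M ∧ R = R
O ∨ I = O
H ∨ A = H
O ∧ H = I
R ∨ I = R
I ∨ R = R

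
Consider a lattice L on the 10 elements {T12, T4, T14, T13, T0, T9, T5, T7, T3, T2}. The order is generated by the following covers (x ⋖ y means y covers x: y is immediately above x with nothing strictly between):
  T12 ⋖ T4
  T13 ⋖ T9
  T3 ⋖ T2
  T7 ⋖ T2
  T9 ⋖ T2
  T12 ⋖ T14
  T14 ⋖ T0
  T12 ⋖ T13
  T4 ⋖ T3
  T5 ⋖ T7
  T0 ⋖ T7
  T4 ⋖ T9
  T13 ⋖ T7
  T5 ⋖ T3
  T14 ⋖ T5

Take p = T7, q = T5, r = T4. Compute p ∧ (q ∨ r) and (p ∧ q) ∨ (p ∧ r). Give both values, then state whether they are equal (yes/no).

q ∨ r = T3, so p ∧ (q ∨ r) = T7 ∧ T3 = T5.
p ∧ q = T5 and p ∧ r = T12, so (p ∧ q) ∨ (p ∧ r) = T5 ∨ T12 = T5.
Equal: yes.

T5; T5; yes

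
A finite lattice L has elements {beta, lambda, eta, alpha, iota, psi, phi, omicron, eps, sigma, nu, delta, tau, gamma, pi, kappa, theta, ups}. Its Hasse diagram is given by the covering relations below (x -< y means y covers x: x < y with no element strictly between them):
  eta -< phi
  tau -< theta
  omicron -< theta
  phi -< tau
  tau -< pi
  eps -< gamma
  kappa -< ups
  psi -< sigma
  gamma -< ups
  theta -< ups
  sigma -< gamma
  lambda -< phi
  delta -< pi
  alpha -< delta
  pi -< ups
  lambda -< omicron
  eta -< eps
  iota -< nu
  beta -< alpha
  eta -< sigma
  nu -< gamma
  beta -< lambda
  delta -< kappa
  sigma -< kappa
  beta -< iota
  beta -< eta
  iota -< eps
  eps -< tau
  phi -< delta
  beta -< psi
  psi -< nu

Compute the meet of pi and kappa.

Common lower bounds of {pi, kappa}: alpha, beta, delta, eta, lambda, phi.
The greatest among these is delta.

delta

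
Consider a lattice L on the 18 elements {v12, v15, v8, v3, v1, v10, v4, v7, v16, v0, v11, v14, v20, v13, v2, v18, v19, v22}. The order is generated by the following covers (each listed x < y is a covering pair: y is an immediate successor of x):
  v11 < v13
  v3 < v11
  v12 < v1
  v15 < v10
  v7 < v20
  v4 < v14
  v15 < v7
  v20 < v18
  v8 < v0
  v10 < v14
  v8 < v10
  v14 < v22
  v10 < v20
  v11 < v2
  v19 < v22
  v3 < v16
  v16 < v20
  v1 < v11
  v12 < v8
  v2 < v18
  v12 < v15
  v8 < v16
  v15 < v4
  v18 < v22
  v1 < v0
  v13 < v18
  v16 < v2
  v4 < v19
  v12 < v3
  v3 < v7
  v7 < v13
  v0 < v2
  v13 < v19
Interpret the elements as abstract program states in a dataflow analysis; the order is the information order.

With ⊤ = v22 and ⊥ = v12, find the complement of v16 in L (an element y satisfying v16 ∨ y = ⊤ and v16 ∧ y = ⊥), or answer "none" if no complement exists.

Need y with v16 ∨ y = v22 and v16 ∧ y = v12.
Checking each element gives: v4.

v4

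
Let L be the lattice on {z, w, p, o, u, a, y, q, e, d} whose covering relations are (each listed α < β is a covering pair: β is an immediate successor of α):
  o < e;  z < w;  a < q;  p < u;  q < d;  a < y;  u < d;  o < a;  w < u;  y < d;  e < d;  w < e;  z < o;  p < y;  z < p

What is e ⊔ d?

Common upper bounds of {e, d}: d.
The least among these is d.

d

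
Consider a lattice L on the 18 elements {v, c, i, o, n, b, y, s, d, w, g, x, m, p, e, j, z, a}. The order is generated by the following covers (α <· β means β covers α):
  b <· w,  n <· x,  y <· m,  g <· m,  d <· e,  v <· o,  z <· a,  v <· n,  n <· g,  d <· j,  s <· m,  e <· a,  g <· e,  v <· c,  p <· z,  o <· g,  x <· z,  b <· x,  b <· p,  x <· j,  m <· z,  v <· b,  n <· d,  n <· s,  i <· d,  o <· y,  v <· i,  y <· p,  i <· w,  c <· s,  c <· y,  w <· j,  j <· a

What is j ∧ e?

Common lower bounds of {j, e}: d, i, n, v.
The greatest among these is d.

d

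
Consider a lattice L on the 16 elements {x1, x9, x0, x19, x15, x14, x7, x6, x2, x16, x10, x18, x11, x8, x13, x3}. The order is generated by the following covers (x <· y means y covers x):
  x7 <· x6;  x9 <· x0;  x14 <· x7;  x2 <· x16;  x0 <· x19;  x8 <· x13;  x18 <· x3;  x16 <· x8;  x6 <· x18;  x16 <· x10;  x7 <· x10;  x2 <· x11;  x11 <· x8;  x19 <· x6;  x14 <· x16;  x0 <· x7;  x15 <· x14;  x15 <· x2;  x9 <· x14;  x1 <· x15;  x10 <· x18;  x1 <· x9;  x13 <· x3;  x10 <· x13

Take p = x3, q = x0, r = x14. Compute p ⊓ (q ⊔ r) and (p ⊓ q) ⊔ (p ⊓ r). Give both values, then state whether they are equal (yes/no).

x7; x7; yes

q ⊔ r = x7, so p ⊓ (q ⊔ r) = x3 ⊓ x7 = x7.
p ⊓ q = x0 and p ⊓ r = x14, so (p ⊓ q) ⊔ (p ⊓ r) = x0 ⊔ x14 = x7.
Equal: yes.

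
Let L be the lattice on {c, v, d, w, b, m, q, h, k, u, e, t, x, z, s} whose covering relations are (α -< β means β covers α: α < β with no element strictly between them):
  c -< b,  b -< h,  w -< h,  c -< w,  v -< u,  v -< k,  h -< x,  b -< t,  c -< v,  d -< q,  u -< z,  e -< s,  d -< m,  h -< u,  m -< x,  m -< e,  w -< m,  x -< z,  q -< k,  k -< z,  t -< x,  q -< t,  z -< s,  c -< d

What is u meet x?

h

Common lower bounds of {u, x}: b, c, h, w.
The greatest among these is h.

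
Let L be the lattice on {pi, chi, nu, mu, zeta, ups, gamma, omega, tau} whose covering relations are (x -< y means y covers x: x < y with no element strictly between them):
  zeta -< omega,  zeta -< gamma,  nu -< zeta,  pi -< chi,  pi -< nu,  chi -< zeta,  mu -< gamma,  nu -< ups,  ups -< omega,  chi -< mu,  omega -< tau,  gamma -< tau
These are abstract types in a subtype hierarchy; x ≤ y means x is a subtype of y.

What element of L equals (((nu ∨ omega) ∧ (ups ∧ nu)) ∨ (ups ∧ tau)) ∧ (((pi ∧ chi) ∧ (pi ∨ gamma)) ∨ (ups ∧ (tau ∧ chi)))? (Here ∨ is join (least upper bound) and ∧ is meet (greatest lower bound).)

pi

nu ∨ omega = omega
ups ∧ nu = nu
omega ∧ nu = nu
ups ∧ tau = ups
nu ∨ ups = ups
pi ∧ chi = pi
pi ∨ gamma = gamma
pi ∧ gamma = pi
tau ∧ chi = chi
ups ∧ chi = pi
pi ∨ pi = pi
ups ∧ pi = pi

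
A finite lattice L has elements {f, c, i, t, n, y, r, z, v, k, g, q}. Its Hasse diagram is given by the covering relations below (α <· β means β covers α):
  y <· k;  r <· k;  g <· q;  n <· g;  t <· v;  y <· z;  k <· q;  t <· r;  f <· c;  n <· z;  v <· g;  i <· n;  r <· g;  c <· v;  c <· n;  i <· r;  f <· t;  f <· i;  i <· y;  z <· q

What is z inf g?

n

Common lower bounds of {z, g}: c, f, i, n.
The greatest among these is n.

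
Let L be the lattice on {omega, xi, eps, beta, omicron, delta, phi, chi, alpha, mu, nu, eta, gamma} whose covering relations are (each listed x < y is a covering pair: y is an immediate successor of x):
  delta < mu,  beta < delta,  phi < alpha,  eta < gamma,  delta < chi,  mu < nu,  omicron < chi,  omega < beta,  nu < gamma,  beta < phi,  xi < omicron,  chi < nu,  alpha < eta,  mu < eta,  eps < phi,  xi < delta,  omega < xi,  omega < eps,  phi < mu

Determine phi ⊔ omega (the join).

phi

Common upper bounds of {phi, omega}: alpha, eta, gamma, mu, nu, phi.
The least among these is phi.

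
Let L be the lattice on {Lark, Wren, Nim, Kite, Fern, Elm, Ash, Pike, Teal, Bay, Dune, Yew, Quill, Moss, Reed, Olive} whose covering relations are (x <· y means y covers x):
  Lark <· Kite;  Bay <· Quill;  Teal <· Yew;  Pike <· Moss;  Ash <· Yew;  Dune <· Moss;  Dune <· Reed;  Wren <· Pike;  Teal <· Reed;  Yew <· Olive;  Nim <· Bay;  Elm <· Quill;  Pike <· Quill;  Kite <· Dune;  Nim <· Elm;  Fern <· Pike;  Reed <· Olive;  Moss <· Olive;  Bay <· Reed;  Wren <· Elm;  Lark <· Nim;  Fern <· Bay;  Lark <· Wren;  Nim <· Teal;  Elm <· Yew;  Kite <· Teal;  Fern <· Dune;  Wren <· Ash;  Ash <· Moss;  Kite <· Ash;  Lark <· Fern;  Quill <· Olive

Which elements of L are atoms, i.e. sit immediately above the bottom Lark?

Fern, Kite, Nim, Wren

The atoms are exactly the elements that cover Lark: Fern, Kite, Nim, Wren.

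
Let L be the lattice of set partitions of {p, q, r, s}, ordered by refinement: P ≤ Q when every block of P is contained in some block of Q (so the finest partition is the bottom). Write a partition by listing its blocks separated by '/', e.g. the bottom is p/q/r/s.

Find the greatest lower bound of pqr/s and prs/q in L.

pr/q/s

Common lower bounds of {pqr/s, prs/q}: p/q/r/s, pr/q/s.
The greatest among these is pr/q/s.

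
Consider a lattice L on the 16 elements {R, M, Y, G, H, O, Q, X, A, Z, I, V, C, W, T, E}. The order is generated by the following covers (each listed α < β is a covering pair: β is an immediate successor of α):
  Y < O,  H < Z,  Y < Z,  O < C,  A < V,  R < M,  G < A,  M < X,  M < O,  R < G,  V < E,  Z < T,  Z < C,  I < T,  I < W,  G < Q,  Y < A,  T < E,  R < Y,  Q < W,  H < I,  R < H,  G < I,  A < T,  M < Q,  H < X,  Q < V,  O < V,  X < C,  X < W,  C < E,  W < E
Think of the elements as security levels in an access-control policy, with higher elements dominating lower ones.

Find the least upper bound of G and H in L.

Common upper bounds of {G, H}: E, I, T, W.
The least among these is I.

I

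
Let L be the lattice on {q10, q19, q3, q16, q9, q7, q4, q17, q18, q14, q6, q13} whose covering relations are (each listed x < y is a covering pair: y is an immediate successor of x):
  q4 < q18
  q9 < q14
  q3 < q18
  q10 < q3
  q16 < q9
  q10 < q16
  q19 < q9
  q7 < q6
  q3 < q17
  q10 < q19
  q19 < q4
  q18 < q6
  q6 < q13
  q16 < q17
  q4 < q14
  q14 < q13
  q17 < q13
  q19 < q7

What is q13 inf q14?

Common lower bounds of {q13, q14}: q10, q14, q16, q19, q4, q9.
The greatest among these is q14.

q14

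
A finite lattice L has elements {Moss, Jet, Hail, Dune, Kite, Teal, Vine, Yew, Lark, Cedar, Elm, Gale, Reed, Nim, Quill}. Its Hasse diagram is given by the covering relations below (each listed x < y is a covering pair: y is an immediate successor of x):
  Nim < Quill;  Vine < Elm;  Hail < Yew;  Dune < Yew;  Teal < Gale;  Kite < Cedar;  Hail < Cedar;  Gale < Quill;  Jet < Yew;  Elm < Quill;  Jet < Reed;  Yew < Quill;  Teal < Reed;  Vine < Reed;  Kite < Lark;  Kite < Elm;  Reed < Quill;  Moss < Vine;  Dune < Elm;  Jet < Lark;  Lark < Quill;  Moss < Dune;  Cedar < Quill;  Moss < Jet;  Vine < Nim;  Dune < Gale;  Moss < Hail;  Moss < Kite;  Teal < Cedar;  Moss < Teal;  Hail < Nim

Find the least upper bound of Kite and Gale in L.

Common upper bounds of {Kite, Gale}: Quill.
The least among these is Quill.

Quill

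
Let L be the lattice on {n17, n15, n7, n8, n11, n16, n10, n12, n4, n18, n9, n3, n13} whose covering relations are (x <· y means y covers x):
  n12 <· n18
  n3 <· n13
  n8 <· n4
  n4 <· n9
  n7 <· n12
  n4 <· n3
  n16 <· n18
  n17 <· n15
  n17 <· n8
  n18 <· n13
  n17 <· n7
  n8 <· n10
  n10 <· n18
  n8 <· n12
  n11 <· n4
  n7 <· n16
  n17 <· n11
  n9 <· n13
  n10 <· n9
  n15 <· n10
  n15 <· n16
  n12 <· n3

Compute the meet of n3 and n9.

n4

Common lower bounds of {n3, n9}: n11, n17, n4, n8.
The greatest among these is n4.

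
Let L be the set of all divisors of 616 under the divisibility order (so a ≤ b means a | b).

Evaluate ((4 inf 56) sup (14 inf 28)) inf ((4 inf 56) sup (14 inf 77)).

4 ∧ 56 = 4
14 ∧ 28 = 14
4 ∨ 14 = 28
4 ∧ 56 = 4
14 ∧ 77 = 7
4 ∨ 7 = 28
28 ∧ 28 = 28

28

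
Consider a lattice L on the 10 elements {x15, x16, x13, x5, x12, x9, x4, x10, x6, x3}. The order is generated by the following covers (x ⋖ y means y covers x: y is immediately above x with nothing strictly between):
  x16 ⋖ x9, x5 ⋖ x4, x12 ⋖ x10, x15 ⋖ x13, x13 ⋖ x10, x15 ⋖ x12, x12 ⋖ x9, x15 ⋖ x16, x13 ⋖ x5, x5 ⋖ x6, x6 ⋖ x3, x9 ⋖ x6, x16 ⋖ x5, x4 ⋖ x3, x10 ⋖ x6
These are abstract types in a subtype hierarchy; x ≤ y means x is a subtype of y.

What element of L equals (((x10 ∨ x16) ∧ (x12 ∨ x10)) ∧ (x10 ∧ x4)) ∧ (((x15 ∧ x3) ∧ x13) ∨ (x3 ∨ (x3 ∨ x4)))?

x10 ∨ x16 = x6
x12 ∨ x10 = x10
x6 ∧ x10 = x10
x10 ∧ x4 = x13
x10 ∧ x13 = x13
x15 ∧ x3 = x15
x15 ∧ x13 = x15
x3 ∨ x4 = x3
x3 ∨ x3 = x3
x15 ∨ x3 = x3
x13 ∧ x3 = x13

x13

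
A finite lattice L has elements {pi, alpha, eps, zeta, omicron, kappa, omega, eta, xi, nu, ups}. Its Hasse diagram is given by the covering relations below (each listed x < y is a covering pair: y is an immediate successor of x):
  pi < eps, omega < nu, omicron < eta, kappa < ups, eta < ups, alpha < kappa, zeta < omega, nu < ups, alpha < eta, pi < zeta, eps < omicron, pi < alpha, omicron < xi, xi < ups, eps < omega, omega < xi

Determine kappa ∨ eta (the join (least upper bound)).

Common upper bounds of {kappa, eta}: ups.
The least among these is ups.

ups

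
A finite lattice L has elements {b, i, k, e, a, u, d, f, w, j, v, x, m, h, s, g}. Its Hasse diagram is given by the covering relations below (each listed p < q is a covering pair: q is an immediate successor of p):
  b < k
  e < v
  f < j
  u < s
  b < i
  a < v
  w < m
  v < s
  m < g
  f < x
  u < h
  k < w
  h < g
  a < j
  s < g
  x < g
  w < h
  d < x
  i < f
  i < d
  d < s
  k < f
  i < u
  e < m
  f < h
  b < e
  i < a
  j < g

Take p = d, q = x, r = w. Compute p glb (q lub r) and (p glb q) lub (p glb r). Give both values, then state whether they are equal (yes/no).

d; d; yes

q lub r = g, so p glb (q lub r) = d glb g = d.
p glb q = d and p glb r = b, so (p glb q) lub (p glb r) = d lub b = d.
Equal: yes.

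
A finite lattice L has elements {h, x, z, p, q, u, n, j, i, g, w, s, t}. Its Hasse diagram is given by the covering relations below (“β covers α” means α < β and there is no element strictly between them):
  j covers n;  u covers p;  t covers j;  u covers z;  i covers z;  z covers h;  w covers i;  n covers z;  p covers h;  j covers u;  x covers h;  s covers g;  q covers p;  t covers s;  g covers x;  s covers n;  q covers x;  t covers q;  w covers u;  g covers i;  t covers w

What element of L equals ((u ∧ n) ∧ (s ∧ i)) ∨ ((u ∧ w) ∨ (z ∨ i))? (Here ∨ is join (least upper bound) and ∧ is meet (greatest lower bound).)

w

u ∧ n = z
s ∧ i = i
z ∧ i = z
u ∧ w = u
z ∨ i = i
u ∨ i = w
z ∨ w = w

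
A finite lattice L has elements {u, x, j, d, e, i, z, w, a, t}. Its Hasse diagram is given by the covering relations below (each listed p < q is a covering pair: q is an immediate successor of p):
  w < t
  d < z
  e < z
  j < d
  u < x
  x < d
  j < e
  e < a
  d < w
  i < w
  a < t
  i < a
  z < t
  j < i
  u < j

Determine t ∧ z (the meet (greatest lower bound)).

Common lower bounds of {t, z}: d, e, j, u, x, z.
The greatest among these is z.

z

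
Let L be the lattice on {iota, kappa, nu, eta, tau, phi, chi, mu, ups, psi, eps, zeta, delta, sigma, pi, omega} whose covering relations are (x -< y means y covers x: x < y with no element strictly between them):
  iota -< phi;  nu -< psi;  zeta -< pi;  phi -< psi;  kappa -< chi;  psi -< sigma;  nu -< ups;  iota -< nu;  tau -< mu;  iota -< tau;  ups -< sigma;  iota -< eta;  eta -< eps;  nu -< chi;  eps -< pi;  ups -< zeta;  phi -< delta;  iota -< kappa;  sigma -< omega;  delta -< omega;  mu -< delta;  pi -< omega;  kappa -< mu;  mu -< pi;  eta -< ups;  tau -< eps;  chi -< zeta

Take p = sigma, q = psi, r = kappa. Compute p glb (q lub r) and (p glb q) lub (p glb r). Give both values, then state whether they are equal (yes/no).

q lub r = omega, so p glb (q lub r) = sigma glb omega = sigma.
p glb q = psi and p glb r = iota, so (p glb q) lub (p glb r) = psi lub iota = psi.
Equal: no.

sigma; psi; no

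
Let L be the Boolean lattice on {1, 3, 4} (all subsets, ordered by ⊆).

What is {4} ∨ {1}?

{1,4}

Common upper bounds of {{4}, {1}}: {1,3,4}, {1,4}.
The least among these is {1,4}.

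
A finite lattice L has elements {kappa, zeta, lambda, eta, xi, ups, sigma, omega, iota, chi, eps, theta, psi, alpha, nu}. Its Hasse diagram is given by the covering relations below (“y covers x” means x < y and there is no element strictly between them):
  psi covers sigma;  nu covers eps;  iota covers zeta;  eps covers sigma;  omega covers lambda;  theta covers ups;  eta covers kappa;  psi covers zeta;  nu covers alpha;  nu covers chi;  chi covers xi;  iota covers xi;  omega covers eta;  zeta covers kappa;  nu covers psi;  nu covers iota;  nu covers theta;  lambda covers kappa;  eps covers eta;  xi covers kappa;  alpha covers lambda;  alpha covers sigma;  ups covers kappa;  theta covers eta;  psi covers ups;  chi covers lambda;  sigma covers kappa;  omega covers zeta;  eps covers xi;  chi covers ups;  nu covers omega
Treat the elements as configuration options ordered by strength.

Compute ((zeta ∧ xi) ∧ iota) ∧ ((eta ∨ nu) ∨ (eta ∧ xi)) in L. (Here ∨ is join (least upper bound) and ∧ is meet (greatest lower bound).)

zeta ∧ xi = kappa
kappa ∧ iota = kappa
eta ∨ nu = nu
eta ∧ xi = kappa
nu ∨ kappa = nu
kappa ∧ nu = kappa

kappa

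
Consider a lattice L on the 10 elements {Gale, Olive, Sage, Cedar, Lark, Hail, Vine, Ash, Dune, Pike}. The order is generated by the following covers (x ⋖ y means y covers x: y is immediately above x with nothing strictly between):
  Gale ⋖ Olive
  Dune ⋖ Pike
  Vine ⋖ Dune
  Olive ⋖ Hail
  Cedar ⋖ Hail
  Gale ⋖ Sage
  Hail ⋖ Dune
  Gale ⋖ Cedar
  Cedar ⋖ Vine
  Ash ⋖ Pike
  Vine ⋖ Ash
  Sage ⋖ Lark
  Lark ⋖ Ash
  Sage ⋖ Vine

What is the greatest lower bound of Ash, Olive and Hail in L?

Common lower bounds of {Ash, Olive, Hail}: Gale.
The greatest among these is Gale.

Gale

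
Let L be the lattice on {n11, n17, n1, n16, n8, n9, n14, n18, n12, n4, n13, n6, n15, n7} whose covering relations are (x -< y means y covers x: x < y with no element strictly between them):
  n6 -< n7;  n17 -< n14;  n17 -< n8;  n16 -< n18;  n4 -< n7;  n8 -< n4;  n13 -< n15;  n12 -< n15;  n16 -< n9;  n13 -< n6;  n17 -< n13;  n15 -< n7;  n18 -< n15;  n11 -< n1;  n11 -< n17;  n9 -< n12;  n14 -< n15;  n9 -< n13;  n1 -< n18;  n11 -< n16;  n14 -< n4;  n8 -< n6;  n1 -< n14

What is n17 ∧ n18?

n11

Common lower bounds of {n17, n18}: n11.
The greatest among these is n11.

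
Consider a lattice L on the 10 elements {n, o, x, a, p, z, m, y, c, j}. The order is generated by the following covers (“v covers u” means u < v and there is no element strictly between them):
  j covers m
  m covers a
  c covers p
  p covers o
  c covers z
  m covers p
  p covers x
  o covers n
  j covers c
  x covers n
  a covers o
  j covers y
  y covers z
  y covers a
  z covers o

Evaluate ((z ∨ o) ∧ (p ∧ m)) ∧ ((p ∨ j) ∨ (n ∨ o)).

o

z ∨ o = z
p ∧ m = p
z ∧ p = o
p ∨ j = j
n ∨ o = o
j ∨ o = j
o ∧ j = o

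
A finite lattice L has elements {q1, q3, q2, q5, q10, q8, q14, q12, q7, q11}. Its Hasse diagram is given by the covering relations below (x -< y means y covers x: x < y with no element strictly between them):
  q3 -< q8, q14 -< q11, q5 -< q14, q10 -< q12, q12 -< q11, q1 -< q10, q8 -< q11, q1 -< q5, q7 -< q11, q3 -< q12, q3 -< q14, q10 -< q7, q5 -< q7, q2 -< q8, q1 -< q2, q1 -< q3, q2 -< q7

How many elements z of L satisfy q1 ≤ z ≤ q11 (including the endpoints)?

The interval [q1, q11] = {q1, q10, q11, q12, q14, q2, q3, q5, q7, q8}, which has 10 elements.

10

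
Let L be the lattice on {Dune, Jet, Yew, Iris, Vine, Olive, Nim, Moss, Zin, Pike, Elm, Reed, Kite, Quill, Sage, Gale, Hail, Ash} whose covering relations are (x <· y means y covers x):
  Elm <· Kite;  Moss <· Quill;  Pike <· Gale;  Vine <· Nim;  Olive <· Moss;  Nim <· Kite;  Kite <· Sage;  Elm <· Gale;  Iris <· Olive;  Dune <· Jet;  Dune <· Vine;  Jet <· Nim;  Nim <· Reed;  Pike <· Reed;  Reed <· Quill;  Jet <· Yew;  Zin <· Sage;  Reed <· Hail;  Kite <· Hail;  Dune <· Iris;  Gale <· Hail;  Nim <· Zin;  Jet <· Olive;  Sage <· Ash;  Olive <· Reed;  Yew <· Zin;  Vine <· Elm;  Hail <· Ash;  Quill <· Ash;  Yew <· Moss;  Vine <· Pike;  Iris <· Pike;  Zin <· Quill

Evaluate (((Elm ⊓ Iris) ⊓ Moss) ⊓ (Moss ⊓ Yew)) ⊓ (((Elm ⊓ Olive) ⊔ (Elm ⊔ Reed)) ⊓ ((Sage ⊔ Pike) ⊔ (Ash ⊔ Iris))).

Elm ∧ Iris = Dune
Dune ∧ Moss = Dune
Moss ∧ Yew = Yew
Dune ∧ Yew = Dune
Elm ∧ Olive = Dune
Elm ∨ Reed = Hail
Dune ∨ Hail = Hail
Sage ∨ Pike = Ash
Ash ∨ Iris = Ash
Ash ∨ Ash = Ash
Hail ∧ Ash = Hail
Dune ∧ Hail = Dune

Dune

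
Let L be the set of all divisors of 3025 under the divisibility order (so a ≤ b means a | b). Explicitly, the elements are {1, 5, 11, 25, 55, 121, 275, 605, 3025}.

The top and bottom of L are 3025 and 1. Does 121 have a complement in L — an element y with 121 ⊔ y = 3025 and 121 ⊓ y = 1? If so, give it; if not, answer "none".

Need y with 121 ∨ y = 3025 and 121 ∧ y = 1.
Checking each element gives: 25.

25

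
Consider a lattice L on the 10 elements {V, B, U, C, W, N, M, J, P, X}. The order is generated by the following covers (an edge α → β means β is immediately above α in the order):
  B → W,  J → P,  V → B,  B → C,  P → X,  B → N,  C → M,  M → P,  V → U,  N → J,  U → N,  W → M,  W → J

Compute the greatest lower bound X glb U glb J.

U

Common lower bounds of {X, U, J}: U, V.
The greatest among these is U.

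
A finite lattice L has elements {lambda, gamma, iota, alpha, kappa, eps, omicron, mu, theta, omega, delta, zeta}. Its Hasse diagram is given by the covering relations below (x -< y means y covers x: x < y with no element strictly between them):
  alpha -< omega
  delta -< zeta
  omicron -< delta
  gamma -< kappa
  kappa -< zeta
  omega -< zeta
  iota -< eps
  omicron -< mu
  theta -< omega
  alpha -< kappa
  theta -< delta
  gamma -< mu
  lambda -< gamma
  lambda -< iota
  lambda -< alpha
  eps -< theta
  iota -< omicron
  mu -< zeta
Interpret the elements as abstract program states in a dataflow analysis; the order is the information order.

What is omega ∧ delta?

Common lower bounds of {omega, delta}: eps, iota, lambda, theta.
The greatest among these is theta.

theta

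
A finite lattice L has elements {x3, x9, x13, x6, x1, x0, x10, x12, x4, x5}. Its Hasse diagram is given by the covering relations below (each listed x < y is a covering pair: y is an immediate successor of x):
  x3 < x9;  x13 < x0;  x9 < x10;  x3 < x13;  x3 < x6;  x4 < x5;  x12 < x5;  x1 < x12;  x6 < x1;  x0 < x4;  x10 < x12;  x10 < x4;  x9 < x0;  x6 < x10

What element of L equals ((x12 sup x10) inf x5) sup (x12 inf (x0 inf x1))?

x12

x12 ∨ x10 = x12
x12 ∧ x5 = x12
x0 ∧ x1 = x3
x12 ∧ x3 = x3
x12 ∨ x3 = x12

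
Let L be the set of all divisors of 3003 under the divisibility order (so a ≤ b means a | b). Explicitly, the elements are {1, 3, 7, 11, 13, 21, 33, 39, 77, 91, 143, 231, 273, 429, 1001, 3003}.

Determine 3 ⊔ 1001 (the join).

In the divisibility order, the join is the least common multiple: lcm(3, 1001) = 3003.

3003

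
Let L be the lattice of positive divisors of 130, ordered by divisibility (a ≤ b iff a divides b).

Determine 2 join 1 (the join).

2

In the divisibility order, the join is the least common multiple: lcm(2, 1) = 2.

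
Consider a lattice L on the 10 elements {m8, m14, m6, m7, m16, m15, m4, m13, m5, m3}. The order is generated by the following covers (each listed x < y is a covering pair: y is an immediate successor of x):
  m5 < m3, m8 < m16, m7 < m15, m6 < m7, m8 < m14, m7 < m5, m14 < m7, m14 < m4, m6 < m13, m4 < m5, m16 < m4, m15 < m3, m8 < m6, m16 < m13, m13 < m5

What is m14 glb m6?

m8

Common lower bounds of {m14, m6}: m8.
The greatest among these is m8.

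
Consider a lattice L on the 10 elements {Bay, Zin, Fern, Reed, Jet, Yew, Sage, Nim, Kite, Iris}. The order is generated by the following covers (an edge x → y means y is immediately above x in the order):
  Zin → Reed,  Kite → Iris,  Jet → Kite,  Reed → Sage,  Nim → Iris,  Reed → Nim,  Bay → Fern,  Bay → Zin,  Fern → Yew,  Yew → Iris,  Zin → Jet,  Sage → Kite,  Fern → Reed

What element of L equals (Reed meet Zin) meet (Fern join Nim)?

Reed ∧ Zin = Zin
Fern ∨ Nim = Nim
Zin ∧ Nim = Zin

Zin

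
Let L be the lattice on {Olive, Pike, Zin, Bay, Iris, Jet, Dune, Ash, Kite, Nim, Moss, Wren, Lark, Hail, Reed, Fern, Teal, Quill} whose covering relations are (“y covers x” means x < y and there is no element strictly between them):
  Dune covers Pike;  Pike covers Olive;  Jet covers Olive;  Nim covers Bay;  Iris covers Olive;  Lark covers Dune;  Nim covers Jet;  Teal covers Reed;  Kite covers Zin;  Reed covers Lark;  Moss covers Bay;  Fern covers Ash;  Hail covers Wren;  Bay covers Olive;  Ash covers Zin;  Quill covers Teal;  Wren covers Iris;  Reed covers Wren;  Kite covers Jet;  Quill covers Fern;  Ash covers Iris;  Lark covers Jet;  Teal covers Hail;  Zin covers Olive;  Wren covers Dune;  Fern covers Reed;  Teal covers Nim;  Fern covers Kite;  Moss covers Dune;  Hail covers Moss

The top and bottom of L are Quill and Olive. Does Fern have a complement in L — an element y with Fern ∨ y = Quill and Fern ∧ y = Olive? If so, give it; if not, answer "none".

Need y with Fern ∨ y = Quill and Fern ∧ y = Olive.
Checking each element gives: Bay.

Bay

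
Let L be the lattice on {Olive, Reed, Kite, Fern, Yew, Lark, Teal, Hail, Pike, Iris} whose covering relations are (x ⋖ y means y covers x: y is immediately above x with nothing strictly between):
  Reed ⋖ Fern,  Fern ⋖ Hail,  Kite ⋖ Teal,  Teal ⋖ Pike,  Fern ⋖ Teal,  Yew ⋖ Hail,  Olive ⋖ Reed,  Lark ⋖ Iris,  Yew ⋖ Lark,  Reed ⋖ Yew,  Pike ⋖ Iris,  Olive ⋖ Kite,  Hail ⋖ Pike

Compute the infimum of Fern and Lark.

Common lower bounds of {Fern, Lark}: Olive, Reed.
The greatest among these is Reed.

Reed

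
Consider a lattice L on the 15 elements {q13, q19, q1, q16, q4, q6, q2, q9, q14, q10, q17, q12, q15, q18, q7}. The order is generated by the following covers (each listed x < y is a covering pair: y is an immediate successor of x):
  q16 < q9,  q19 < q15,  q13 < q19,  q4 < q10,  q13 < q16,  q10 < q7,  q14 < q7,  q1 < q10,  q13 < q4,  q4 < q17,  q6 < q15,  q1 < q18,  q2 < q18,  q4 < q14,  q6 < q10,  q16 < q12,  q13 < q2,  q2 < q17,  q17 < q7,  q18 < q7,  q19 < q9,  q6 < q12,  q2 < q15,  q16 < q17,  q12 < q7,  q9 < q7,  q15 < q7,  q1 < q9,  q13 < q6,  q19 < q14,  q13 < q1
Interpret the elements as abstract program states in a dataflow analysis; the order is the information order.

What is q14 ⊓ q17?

Common lower bounds of {q14, q17}: q13, q4.
The greatest among these is q4.

q4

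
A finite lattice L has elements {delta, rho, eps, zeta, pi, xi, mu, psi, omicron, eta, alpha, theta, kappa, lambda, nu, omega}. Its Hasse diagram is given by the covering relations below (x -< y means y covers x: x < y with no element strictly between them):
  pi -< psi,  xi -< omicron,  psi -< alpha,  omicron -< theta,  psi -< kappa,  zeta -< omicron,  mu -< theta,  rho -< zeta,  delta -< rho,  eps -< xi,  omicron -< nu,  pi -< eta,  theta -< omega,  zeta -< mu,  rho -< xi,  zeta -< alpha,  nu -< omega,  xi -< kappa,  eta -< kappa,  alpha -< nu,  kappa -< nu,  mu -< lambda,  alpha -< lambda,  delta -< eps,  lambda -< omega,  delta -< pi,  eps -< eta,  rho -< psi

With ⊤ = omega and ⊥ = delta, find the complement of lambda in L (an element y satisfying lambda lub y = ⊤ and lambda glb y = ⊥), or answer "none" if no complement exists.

eps

Need y with lambda ∨ y = omega and lambda ∧ y = delta.
Checking each element gives: eps.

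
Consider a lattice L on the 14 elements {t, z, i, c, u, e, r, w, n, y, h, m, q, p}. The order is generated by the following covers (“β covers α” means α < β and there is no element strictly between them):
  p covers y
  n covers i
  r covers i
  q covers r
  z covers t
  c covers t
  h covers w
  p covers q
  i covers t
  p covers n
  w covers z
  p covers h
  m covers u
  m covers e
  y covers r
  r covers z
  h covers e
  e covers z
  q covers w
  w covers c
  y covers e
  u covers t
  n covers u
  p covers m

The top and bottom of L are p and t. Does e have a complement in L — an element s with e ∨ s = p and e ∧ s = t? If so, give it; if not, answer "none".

Need s with e ∨ s = p and e ∧ s = t.
Checking each element gives: n.

n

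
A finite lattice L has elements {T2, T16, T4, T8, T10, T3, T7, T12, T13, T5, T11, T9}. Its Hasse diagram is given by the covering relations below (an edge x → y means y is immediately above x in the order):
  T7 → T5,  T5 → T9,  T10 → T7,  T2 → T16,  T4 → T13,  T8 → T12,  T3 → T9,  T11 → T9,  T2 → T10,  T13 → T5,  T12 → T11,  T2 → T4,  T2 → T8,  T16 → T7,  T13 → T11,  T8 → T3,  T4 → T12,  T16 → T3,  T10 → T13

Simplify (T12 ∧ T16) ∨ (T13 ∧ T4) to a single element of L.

T4

T12 ∧ T16 = T2
T13 ∧ T4 = T4
T2 ∨ T4 = T4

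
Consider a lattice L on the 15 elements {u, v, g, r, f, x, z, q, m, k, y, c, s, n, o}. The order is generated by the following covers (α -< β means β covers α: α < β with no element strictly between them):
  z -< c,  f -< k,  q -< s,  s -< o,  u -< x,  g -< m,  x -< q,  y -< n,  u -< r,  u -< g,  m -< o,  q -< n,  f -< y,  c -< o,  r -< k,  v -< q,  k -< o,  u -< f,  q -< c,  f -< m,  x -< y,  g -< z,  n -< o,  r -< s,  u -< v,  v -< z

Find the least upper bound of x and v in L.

Common upper bounds of {x, v}: c, n, o, q, s.
The least among these is q.

q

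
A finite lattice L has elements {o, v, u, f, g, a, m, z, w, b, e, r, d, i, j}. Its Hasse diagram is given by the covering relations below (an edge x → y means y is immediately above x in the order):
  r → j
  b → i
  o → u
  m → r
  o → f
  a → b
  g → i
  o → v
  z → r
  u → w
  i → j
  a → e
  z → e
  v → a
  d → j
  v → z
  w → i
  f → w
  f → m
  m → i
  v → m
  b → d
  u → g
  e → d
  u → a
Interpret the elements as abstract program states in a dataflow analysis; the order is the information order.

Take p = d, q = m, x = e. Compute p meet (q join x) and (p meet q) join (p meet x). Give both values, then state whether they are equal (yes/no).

d; e; no

q join x = j, so p meet (q join x) = d meet j = d.
p meet q = v and p meet x = e, so (p meet q) join (p meet x) = v join e = e.
Equal: no.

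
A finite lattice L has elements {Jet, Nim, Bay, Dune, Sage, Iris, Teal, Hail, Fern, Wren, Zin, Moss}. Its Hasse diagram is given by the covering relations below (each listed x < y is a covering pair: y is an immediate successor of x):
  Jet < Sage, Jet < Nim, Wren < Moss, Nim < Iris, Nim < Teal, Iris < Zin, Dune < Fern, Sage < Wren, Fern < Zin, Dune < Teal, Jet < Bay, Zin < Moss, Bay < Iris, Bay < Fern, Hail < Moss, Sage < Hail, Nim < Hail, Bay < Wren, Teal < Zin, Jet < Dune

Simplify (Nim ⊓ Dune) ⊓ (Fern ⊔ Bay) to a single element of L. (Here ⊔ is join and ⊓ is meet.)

Jet

Nim ∧ Dune = Jet
Fern ∨ Bay = Fern
Jet ∧ Fern = Jet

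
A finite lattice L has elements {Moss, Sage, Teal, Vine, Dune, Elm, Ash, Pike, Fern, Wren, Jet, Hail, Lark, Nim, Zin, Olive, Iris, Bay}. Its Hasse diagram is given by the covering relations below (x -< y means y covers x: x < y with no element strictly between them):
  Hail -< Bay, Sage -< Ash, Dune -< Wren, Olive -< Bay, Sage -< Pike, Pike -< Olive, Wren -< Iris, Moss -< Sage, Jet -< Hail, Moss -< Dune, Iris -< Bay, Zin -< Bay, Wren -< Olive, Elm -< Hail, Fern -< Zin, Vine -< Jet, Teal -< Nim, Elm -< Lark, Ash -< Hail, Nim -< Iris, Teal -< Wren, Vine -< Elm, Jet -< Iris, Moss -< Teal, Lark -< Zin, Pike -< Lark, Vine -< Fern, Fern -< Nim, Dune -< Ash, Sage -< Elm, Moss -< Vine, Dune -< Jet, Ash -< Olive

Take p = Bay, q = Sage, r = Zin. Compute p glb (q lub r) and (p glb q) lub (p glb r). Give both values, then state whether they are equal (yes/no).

q lub r = Zin, so p glb (q lub r) = Bay glb Zin = Zin.
p glb q = Sage and p glb r = Zin, so (p glb q) lub (p glb r) = Sage lub Zin = Zin.
Equal: yes.

Zin; Zin; yes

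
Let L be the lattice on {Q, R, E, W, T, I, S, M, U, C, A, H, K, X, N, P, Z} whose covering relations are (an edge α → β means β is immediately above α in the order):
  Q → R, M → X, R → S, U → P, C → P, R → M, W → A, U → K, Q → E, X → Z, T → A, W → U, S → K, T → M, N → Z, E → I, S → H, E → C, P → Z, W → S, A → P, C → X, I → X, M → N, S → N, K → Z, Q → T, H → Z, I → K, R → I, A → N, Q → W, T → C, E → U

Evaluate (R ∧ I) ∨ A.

R ∧ I = R
R ∨ A = N

N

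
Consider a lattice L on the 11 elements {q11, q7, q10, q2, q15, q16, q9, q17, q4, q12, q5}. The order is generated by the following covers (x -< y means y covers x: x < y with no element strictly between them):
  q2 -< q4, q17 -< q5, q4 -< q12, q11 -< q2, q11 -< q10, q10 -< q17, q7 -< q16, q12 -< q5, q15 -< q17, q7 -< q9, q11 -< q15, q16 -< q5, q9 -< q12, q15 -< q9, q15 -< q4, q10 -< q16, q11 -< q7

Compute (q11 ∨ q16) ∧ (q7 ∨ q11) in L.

q7

q11 ∨ q16 = q16
q7 ∨ q11 = q7
q16 ∧ q7 = q7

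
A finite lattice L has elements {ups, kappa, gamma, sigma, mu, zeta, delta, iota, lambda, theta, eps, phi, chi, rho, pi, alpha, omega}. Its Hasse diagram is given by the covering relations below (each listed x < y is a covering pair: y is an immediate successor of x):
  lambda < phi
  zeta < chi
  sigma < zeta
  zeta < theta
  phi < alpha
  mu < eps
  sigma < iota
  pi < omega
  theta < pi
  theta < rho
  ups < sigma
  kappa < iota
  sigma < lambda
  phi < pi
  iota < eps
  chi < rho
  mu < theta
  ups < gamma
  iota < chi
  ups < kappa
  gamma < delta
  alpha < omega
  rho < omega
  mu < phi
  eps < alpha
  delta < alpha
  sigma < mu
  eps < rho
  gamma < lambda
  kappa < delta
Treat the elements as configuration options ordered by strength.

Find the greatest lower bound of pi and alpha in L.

phi

Common lower bounds of {pi, alpha}: gamma, lambda, mu, phi, sigma, ups.
The greatest among these is phi.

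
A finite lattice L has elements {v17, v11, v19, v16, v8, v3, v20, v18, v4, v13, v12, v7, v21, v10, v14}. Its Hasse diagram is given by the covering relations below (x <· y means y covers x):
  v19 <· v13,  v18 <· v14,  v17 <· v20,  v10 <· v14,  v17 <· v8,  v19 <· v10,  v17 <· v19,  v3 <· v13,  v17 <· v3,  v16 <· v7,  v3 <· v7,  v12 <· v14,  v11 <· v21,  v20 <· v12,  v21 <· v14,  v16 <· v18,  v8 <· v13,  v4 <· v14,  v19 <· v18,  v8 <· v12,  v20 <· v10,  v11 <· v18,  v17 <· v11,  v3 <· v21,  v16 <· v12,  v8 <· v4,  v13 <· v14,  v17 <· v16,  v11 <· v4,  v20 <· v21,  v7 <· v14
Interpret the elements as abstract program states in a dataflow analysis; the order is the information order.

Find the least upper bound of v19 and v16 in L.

v18

Common upper bounds of {v19, v16}: v14, v18.
The least among these is v18.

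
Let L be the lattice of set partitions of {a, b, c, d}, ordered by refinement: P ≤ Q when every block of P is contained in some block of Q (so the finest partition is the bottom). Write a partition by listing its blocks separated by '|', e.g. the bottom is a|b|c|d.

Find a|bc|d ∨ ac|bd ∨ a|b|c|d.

abcd

The join of a|bc|d, ac|bd, a|b|c|d merges any blocks that overlap across the partitions, giving abcd.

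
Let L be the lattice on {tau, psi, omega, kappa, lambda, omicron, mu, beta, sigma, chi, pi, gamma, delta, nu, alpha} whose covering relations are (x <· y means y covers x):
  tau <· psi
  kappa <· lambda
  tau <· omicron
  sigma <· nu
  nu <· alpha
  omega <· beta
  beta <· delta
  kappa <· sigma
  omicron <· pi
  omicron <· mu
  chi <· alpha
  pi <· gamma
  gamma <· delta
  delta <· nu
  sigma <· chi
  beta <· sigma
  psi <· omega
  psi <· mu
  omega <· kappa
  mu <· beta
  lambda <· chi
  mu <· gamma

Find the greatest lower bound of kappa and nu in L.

kappa

Common lower bounds of {kappa, nu}: kappa, omega, psi, tau.
The greatest among these is kappa.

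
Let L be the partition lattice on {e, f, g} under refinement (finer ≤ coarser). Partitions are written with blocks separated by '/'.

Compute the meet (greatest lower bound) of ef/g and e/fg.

e/f/g

Common lower bounds of {ef/g, e/fg}: e/f/g.
The greatest among these is e/f/g.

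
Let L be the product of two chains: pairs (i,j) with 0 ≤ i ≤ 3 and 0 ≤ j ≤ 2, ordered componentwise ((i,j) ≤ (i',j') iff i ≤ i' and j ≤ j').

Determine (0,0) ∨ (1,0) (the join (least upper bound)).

Common upper bounds of {(0,0), (1,0)}: (1,0), (1,1), (1,2), (2,0), (2,1), (2,2), (3,0), (3,1), (3,2).
The least among these is (1,0).

(1,0)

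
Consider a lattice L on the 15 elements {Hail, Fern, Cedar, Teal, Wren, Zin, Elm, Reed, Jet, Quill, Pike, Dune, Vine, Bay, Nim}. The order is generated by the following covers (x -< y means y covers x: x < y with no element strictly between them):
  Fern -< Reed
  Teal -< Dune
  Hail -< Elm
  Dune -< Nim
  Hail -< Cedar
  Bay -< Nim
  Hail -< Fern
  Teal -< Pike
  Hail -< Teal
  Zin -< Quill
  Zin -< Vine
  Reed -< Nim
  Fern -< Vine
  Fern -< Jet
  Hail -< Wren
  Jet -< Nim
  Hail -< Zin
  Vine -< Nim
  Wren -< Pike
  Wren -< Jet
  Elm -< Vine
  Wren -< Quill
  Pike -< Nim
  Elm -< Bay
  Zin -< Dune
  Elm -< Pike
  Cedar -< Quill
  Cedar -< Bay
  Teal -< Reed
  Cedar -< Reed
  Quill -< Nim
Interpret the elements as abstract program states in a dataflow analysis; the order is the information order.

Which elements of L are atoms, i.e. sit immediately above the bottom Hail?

The atoms are exactly the elements that cover Hail: Cedar, Elm, Fern, Teal, Wren, Zin.

Cedar, Elm, Fern, Teal, Wren, Zin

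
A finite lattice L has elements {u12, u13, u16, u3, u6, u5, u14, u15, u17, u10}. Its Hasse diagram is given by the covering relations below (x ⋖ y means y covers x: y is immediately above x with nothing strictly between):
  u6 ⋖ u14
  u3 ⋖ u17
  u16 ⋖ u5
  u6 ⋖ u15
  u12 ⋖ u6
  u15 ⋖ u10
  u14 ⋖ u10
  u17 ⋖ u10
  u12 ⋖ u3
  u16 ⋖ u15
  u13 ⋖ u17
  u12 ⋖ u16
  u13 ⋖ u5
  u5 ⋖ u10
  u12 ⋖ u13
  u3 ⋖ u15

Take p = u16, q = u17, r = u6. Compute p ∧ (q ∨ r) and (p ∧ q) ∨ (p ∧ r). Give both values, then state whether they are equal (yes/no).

u16; u12; no

q ∨ r = u10, so p ∧ (q ∨ r) = u16 ∧ u10 = u16.
p ∧ q = u12 and p ∧ r = u12, so (p ∧ q) ∨ (p ∧ r) = u12 ∨ u12 = u12.
Equal: no.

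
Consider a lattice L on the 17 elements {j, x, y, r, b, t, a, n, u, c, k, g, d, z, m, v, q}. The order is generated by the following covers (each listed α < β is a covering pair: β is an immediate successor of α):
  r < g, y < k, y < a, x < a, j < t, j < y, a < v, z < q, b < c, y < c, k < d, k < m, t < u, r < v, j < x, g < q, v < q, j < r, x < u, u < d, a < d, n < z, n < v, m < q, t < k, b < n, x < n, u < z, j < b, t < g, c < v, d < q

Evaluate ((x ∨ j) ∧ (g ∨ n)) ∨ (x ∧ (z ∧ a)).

x

x ∨ j = x
g ∨ n = q
x ∧ q = x
z ∧ a = x
x ∧ x = x
x ∨ x = x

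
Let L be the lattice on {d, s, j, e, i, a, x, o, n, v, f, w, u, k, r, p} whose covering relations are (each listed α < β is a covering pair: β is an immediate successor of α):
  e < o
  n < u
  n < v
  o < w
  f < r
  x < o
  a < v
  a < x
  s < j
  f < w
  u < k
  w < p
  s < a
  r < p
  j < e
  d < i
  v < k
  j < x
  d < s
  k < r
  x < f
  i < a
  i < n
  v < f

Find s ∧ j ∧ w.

Common lower bounds of {s, j, w}: d, s.
The greatest among these is s.

s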